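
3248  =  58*56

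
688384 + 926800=1615184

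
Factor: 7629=3^1* 2543^1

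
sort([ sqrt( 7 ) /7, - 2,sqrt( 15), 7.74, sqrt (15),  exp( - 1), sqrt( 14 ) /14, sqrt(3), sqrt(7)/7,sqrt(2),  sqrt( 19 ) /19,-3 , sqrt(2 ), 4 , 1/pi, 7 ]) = [ - 3, - 2, sqrt ( 19)/19, sqrt(14)/14, 1/pi, exp(- 1 ),sqrt( 7 ) /7,  sqrt( 7) /7, sqrt( 2 ), sqrt ( 2 ), sqrt(3), sqrt(15),sqrt (15), 4,7,7.74 ] 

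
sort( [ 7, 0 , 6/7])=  [0,6/7, 7]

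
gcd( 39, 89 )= 1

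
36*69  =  2484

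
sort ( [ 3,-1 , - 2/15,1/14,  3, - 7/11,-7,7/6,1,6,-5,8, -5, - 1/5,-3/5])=[- 7,-5, - 5,- 1 , - 7/11, - 3/5,- 1/5,-2/15,1/14,1,7/6,3,3, 6,8 ] 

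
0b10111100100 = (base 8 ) 2744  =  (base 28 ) 1po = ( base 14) 79A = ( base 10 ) 1508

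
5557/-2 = - 2779+1/2 = - 2778.50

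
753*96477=72647181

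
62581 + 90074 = 152655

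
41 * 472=19352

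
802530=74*10845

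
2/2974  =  1/1487 = 0.00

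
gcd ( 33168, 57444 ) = 12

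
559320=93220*6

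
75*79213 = 5940975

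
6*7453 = 44718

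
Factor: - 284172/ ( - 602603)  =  2^2*3^1*7^1*17^1 * 199^1*602603^( - 1)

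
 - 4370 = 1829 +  - 6199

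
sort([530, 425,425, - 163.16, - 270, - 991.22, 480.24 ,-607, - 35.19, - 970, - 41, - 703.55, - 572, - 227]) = [ - 991.22, - 970,  -  703.55, - 607,  -  572, - 270, - 227, - 163.16, - 41,- 35.19, 425, 425, 480.24,530]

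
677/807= 677/807 = 0.84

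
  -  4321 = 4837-9158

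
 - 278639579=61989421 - 340629000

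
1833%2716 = 1833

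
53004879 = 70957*747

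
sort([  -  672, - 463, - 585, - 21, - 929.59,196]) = [  -  929.59, - 672, - 585,- 463 , - 21, 196]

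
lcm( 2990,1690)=38870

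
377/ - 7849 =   -  1 + 7472/7849 = -0.05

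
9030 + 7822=16852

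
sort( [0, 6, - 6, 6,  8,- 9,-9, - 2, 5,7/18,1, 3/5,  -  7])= [ - 9,-9 , - 7, - 6,-2, 0 , 7/18 , 3/5  ,  1, 5,6, 6,8] 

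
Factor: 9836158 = 2^1 * 4918079^1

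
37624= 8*4703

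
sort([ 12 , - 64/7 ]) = [ - 64/7, 12] 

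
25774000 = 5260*4900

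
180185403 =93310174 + 86875229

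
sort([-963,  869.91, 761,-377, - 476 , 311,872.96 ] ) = [ - 963, - 476, - 377,311, 761, 869.91,872.96 ]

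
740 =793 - 53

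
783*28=21924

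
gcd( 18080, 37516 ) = 452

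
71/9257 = 71/9257 = 0.01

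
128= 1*128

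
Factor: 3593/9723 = 3^( - 1)*7^(  -  1 ) * 463^(-1) * 3593^1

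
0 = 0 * 28014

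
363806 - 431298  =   - 67492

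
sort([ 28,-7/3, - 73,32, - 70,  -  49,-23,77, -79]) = [ - 79,  -  73, - 70, - 49,  -  23, - 7/3, 28,32,  77]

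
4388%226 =94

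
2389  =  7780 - 5391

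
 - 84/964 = -21/241 =-0.09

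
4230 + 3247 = 7477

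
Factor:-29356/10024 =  - 2^ ( - 1 )*  7^ ( - 1)*41^1 = - 41/14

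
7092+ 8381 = 15473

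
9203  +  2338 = 11541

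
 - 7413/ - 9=823  +  2/3 = 823.67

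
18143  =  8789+9354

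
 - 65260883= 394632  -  65655515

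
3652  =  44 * 83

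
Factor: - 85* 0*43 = 0 = 0^1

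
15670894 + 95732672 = 111403566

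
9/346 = 9/346 = 0.03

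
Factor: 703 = 19^1*37^1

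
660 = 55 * 12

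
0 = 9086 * 0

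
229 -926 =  - 697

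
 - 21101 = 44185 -65286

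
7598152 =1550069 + 6048083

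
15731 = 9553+6178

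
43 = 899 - 856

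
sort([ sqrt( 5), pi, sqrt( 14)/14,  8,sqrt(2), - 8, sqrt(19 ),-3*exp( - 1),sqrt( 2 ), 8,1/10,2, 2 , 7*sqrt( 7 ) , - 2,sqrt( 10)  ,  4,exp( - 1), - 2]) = [ - 8, - 2,  -  2 , - 3 * exp( - 1) , 1/10, sqrt( 14) /14 , exp(  -  1 ),sqrt( 2),sqrt(2),  2, 2 , sqrt( 5),pi , sqrt(10)  ,  4  ,  sqrt ( 19), 8,8,7*sqrt ( 7)] 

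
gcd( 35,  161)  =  7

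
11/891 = 1/81  =  0.01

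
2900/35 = 580/7 = 82.86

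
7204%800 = 4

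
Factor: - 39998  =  -2^1*7^1*2857^1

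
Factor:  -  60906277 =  - 23^1*2648099^1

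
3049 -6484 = -3435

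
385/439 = 385/439 = 0.88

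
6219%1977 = 288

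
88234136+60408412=148642548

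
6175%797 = 596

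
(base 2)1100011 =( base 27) 3i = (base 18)59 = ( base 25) 3O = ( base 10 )99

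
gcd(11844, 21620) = 188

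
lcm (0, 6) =0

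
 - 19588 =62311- 81899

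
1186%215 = 111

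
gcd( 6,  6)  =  6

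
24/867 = 8/289  =  0.03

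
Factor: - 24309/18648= - 73/56 = - 2^(-3 )*7^( - 1 )*73^1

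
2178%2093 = 85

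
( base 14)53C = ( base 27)1B8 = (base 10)1034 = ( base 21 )275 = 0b10000001010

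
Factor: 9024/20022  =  2^5*71^( - 1) = 32/71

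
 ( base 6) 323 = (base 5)443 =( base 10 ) 123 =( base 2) 1111011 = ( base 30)43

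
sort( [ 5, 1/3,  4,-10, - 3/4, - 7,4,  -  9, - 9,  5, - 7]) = [ - 10, - 9,-9, - 7, - 7, - 3/4, 1/3, 4 , 4, 5, 5]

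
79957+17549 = 97506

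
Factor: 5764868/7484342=2^1*53^( - 1)*70607^(-1)*1441217^1 = 2882434/3742171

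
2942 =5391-2449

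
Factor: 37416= 2^3*3^1*1559^1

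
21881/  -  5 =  - 21881/5= -  4376.20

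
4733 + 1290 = 6023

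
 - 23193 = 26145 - 49338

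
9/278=9/278 = 0.03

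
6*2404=14424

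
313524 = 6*52254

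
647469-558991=88478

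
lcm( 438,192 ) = 14016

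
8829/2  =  8829/2 = 4414.50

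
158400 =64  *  2475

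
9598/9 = 9598/9 = 1066.44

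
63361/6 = 63361/6 = 10560.17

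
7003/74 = 7003/74 =94.64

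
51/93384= 17/31128 =0.00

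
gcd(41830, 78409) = 89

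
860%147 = 125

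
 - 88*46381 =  - 4081528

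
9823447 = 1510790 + 8312657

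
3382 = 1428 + 1954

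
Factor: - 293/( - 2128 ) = 2^(  -  4 )* 7^ ( - 1) *19^( - 1)  *293^1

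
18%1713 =18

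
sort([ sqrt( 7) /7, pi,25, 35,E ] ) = [ sqrt( 7 )/7, E,pi,25,35]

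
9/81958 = 9/81958 = 0.00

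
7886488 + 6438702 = 14325190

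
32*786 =25152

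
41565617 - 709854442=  - 668288825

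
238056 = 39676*6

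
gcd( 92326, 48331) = 1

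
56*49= 2744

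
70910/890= 79 + 60/89 = 79.67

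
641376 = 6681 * 96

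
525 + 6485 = 7010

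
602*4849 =2919098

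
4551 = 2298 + 2253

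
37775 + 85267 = 123042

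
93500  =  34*2750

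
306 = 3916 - 3610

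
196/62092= 49/15523 = 0.00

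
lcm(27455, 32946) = 164730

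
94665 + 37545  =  132210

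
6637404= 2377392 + 4260012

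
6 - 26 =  - 20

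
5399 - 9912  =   -4513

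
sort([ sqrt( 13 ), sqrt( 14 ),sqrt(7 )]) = [ sqrt(7) , sqrt(13), sqrt(14)]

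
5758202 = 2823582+2934620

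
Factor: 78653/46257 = 3^( - 1) *17^(  -  1)*907^(  -  1)*78653^1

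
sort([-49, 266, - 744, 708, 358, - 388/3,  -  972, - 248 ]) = [ - 972 , - 744,-248, - 388/3, - 49,266, 358, 708 ] 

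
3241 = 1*3241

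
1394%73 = 7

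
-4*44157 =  - 176628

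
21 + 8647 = 8668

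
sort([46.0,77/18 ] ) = [77/18,46.0]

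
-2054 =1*(- 2054)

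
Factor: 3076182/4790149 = 2^1*3^2 * 7^( - 1)*13^( -1) * 52639^( - 1 ) * 170899^1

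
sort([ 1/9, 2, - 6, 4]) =[ - 6, 1/9,  2 , 4]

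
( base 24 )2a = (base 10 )58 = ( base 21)2g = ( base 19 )31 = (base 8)72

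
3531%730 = 611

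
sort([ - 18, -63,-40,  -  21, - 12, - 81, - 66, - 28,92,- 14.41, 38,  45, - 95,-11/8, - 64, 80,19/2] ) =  [ - 95, - 81 , - 66 ,  -  64,-63, - 40,  -  28, - 21,- 18,-14.41, - 12,-11/8,19/2,38, 45,80, 92 ] 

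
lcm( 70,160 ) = 1120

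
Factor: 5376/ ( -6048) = -8/9 =- 2^3 * 3^(-2 ) 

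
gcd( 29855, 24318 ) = 7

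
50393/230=219+1/10 = 219.10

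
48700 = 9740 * 5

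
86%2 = 0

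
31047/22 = 1411 + 5/22 =1411.23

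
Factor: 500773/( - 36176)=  - 2^(-4)*13^1*17^( - 1)*19^ ( - 1 )*5503^1= - 71539/5168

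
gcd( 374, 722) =2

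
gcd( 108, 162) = 54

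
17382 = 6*2897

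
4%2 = 0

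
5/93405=1/18681 = 0.00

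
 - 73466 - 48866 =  - 122332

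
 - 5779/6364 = -5779/6364 = -0.91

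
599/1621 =599/1621 = 0.37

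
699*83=58017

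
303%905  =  303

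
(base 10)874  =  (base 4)31222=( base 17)307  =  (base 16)36a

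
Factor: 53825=5^2 * 2153^1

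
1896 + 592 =2488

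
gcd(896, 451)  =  1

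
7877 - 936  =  6941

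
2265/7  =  323+4/7 =323.57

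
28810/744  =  38 + 269/372= 38.72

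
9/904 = 9/904 = 0.01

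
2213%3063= 2213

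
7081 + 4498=11579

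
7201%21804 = 7201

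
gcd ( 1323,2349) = 27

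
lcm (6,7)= 42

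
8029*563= 4520327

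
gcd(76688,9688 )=8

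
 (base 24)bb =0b100010011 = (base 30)95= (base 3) 101012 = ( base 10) 275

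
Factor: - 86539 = -86539^1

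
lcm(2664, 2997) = 23976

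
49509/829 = 49509/829 = 59.72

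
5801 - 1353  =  4448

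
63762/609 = 21254/203 =104.70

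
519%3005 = 519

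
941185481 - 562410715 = 378774766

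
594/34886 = 297/17443 = 0.02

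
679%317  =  45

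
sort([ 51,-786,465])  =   [ - 786,51, 465]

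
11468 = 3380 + 8088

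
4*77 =308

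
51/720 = 17/240=0.07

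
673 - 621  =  52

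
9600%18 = 6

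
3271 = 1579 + 1692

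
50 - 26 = 24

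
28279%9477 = 9325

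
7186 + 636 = 7822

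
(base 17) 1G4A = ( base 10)9615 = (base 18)1bc3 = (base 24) GGF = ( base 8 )22617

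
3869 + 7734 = 11603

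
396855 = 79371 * 5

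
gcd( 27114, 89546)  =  2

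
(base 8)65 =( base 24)25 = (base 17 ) 32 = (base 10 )53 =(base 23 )27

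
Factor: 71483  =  71483^1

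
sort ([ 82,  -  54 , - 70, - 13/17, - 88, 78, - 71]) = [ - 88, - 71,  -  70, - 54,-13/17, 78, 82 ]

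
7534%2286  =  676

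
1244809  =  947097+297712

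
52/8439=52/8439 = 0.01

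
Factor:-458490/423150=  -  493/455 =- 5^( - 1 )*7^( - 1 )*13^ ( - 1)*17^1*29^1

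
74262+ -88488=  - 14226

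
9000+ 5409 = 14409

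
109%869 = 109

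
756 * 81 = 61236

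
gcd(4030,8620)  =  10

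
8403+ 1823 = 10226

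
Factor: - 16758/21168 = - 19/24 =- 2^( - 3)*3^ (-1)*19^1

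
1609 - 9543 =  - 7934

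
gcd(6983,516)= 1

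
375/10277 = 375/10277 = 0.04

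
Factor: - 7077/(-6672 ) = 2359/2224 = 2^( - 4) * 7^1 *139^( - 1)*337^1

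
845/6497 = 845/6497 = 0.13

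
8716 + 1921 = 10637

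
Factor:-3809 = -13^1*293^1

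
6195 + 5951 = 12146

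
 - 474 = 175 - 649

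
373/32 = 11 + 21/32 = 11.66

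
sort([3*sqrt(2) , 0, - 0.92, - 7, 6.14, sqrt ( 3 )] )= [ - 7,-0.92,0, sqrt(3),3 * sqrt(2),6.14 ]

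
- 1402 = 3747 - 5149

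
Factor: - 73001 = -37^1*1973^1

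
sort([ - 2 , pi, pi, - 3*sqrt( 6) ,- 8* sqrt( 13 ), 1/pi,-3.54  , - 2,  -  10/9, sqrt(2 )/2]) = [-8*sqrt( 13),-3*sqrt (6 ), - 3.54,- 2, - 2 , - 10/9, 1/pi,sqrt( 2)/2, pi, pi] 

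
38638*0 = 0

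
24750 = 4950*5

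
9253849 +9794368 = 19048217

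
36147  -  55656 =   -  19509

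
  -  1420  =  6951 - 8371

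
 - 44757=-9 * 4973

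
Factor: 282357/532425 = 411/775= 3^1*5^( - 2)*31^( - 1)*137^1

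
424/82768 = 53/10346 = 0.01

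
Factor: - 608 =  - 2^5 *19^1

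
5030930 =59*85270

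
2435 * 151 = 367685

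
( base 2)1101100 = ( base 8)154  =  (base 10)108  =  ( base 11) 99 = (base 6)300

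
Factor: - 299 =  - 13^1*23^1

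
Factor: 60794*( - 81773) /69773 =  - 4971307762/69773  =  -2^1 * 11^( - 1 )*113^1*269^1*6343^(-1 )*81773^1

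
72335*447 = 32333745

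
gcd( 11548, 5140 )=4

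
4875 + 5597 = 10472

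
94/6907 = 94/6907 = 0.01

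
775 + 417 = 1192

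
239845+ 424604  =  664449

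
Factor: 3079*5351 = 16475729 = 3079^1*5351^1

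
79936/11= 79936/11  =  7266.91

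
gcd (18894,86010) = 282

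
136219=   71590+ 64629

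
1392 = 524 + 868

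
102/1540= 51/770 = 0.07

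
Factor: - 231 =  - 3^1*7^1 * 11^1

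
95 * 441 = 41895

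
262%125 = 12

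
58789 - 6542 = 52247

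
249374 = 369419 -120045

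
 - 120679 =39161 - 159840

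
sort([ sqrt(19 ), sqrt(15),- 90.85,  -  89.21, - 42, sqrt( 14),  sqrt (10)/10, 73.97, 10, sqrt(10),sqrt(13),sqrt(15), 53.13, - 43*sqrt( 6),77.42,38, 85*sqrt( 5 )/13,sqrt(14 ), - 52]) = [  -  43 * sqrt(6),- 90.85, - 89.21, - 52 ,  -  42,sqrt( 10 ) /10,sqrt(10 ),sqrt(13),  sqrt (14), sqrt( 14 ),sqrt( 15), sqrt(15),sqrt(19), 10,85  *  sqrt( 5 ) /13, 38,53.13,73.97,77.42]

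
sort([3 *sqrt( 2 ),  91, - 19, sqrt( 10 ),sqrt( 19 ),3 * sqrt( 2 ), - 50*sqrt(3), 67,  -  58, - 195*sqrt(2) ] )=[ - 195*sqrt(2), - 50*sqrt( 3 ) , - 58 , - 19, sqrt( 10), 3 * sqrt(2), 3*sqrt(2 ), sqrt( 19 ), 67,91]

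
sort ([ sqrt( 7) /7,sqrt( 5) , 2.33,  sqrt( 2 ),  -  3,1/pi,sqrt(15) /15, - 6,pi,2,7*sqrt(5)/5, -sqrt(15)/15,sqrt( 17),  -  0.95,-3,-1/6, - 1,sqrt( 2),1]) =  [-6, - 3,-3, - 1,- 0.95,  -  sqrt( 15)/15,-1/6,sqrt ( 15)/15 , 1/pi,sqrt(7)/7, 1, sqrt(2),sqrt( 2),  2, sqrt( 5),2.33,7*sqrt( 5)/5,pi,sqrt(17)]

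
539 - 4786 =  - 4247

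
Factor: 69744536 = 2^3*29^1* 300623^1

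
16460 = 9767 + 6693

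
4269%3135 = 1134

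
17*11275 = 191675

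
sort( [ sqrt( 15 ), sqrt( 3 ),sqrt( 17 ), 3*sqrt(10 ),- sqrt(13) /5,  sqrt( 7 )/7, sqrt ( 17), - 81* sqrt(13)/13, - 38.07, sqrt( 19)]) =[ - 38.07 , - 81*sqrt(13)/13,-sqrt(13) /5,sqrt(7)/7, sqrt( 3),sqrt(15), sqrt( 17), sqrt(17),sqrt( 19),3*sqrt( 10 )]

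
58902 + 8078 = 66980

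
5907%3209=2698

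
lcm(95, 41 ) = 3895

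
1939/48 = 40+19/48 = 40.40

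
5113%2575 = 2538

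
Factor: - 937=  - 937^1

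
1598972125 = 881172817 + 717799308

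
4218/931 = 4+26/49 = 4.53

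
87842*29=2547418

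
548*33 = 18084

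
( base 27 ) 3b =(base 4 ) 1130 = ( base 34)2o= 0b1011100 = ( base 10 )92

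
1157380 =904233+253147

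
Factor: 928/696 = 4/3 = 2^2*3^( - 1)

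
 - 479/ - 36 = 479/36=13.31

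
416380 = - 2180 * ( - 191 )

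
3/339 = 1/113 = 0.01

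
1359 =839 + 520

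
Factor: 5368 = 2^3 * 11^1*61^1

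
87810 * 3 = 263430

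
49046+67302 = 116348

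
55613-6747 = 48866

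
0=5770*0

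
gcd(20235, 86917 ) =1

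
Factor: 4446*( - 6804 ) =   -  30250584 = - 2^3 * 3^7*7^1*13^1*19^1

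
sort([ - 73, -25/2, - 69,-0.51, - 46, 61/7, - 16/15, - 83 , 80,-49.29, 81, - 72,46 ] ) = [-83, - 73, - 72, - 69, - 49.29 , - 46,  -  25/2 , - 16/15,-0.51,61/7, 46,80, 81 ]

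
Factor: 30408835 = 5^1 *17^1*19^2*991^1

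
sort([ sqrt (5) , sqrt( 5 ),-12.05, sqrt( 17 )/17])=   [-12.05,sqrt( 17) /17,sqrt (5), sqrt( 5)] 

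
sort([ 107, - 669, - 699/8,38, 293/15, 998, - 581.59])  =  [ - 669, - 581.59, -699/8, 293/15,  38,  107,998 ]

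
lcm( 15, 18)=90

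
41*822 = 33702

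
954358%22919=14679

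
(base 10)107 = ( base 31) 3E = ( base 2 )1101011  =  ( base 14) 79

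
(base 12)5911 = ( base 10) 9949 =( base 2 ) 10011011011101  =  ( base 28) cj9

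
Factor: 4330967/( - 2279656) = - 2^( - 3)*367^1*11801^1*284957^( - 1) 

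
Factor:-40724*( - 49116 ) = 2^4*3^1*4093^1*10181^1 = 2000199984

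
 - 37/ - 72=37/72 = 0.51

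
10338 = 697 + 9641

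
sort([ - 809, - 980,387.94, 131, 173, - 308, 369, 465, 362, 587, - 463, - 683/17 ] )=[ - 980 , - 809,  -  463, - 308, - 683/17 , 131, 173,362,369, 387.94, 465,587] 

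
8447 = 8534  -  87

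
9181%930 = 811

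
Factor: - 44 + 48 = 2^2=4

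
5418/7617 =1806/2539 = 0.71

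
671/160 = 671/160 = 4.19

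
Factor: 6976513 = 467^1*14939^1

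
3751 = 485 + 3266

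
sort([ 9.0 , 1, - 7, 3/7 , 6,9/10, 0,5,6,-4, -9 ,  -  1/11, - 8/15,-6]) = [ - 9,- 7,-6,  -  4 ,-8/15, - 1/11,0, 3/7,9/10,  1,5 , 6, 6, 9.0]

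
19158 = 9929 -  - 9229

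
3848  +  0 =3848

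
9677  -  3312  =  6365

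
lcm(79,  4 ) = 316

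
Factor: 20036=2^2*5009^1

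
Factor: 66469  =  13^1*5113^1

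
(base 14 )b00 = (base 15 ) 98b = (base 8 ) 4154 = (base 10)2156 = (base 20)57g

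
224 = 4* 56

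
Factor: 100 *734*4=293600=2^5 * 5^2 * 367^1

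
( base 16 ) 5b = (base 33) 2P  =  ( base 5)331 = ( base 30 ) 31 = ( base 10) 91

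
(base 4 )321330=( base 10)3708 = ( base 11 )2871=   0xE7C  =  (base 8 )7174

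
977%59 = 33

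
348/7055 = 348/7055 = 0.05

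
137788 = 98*1406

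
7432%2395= 247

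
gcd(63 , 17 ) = 1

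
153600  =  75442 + 78158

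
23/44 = 23/44 = 0.52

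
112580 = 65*1732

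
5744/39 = 147 + 11/39= 147.28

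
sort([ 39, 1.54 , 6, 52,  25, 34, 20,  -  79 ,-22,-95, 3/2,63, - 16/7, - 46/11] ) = [ - 95, - 79,-22, - 46/11, - 16/7, 3/2,1.54, 6, 20 , 25, 34,39, 52,63 ] 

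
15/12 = 5/4 = 1.25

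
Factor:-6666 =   -  2^1*3^1 * 11^1*101^1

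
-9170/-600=15+17/60=15.28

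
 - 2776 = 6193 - 8969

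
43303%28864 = 14439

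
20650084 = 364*56731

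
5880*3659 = 21514920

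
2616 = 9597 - 6981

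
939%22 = 15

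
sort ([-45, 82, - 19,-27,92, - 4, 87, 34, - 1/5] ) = [-45, - 27, - 19, - 4, - 1/5, 34 , 82, 87, 92] 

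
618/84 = 7 + 5/14 = 7.36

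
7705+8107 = 15812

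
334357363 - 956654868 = -622297505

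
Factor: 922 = 2^1*461^1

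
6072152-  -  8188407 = 14260559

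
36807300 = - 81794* ( - 450) 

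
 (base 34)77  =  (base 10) 245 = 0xf5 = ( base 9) 302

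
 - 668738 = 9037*( - 74) 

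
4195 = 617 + 3578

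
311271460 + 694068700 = 1005340160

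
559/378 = 559/378  =  1.48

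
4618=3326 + 1292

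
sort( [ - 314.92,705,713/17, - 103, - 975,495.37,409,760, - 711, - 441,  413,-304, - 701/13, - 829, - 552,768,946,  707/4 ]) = [ - 975,-829, - 711, - 552, - 441, - 314.92,-304 ,  -  103, - 701/13,713/17, 707/4  ,  409, 413,495.37, 705, 760, 768,946]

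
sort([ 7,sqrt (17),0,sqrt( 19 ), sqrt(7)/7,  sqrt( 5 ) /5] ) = [ 0,sqrt( 7) /7,sqrt( 5)/5,  sqrt( 17 ), sqrt( 19 ) , 7]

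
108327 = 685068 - 576741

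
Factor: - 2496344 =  - 2^3 * 312043^1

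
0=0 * 69199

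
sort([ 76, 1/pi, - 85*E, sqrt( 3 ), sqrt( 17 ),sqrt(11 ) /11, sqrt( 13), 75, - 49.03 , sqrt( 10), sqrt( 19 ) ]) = [ - 85*E, - 49.03,sqrt(11)/11,  1/pi,sqrt( 3),sqrt(10 ),sqrt(13 ), sqrt (17), sqrt( 19 ),75, 76 ]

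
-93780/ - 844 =23445/211 = 111.11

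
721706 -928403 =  - 206697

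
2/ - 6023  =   - 2/6023 = - 0.00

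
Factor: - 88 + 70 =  - 18= - 2^1*3^2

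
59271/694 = 59271/694 = 85.40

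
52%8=4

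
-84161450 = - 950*88591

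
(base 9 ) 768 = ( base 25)104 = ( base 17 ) 230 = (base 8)1165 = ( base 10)629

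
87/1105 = 87/1105 = 0.08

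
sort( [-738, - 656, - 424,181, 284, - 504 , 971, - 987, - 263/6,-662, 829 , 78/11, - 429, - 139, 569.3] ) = [ - 987, - 738, - 662, -656, - 504, - 429,-424, - 139, - 263/6,78/11,181 , 284,569.3, 829,971]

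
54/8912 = 27/4456 =0.01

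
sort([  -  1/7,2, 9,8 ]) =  [ - 1/7, 2, 8,9] 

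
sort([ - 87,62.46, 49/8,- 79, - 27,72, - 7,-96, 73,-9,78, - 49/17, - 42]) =[ - 96, - 87, -79,-42, - 27,  -  9,  -  7, - 49/17, 49/8 , 62.46, 72, 73,78] 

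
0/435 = 0 = 0.00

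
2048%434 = 312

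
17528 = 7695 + 9833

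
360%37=27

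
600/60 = 10 = 10.00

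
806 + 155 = 961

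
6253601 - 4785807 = 1467794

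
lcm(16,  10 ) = 80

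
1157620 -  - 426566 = 1584186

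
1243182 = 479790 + 763392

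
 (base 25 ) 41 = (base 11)92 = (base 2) 1100101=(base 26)3N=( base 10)101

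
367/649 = 367/649 = 0.57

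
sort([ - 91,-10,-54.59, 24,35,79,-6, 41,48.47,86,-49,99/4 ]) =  [ - 91  , -54.59,  -  49, - 10, - 6,24, 99/4, 35, 41, 48.47,79,86] 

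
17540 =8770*2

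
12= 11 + 1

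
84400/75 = 1125  +  1/3=1125.33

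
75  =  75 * 1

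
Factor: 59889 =3^1 *19963^1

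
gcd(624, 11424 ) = 48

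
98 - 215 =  - 117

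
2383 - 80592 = - 78209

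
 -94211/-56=1682 + 19/56 = 1682.34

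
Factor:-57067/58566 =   -  2^( - 1)*3^ ( - 1)*43^( - 1 ) *149^1*227^(- 1)*383^1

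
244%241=3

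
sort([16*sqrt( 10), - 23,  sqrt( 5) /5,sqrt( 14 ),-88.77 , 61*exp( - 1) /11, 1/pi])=[ -88.77, - 23 , 1/pi,sqrt(5)/5,61*exp( - 1)/11, sqrt(14), 16*sqrt(10)]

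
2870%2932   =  2870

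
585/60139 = 585/60139 = 0.01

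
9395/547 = 9395/547 = 17.18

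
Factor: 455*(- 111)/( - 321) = 5^1*7^1*13^1 *37^1*107^( - 1) = 16835/107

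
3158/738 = 1579/369   =  4.28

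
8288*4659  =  38613792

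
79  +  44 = 123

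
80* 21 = 1680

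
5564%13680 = 5564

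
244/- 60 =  - 5 + 14/15 = -  4.07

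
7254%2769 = 1716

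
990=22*45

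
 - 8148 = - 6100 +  - 2048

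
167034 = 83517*2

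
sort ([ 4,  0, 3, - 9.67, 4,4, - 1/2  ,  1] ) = [ - 9.67, - 1/2, 0, 1 , 3, 4,4, 4]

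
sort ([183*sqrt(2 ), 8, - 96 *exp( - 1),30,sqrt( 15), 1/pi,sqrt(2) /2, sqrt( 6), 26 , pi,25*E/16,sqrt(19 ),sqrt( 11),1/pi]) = [ -96*exp( - 1), 1/pi,1/pi,sqrt(2)/2, sqrt ( 6),pi, sqrt( 11),sqrt( 15 ), 25 * E/16, sqrt( 19 ),  8, 26,30,  183*sqrt(2)]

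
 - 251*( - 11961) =3002211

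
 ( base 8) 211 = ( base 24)5h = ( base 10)137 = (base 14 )9B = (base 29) 4L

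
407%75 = 32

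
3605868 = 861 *4188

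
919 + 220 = 1139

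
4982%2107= 768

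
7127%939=554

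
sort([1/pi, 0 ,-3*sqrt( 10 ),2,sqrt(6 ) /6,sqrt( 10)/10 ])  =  [ - 3*sqrt(10), 0,sqrt( 10) /10,1/pi, sqrt(6 )/6,2] 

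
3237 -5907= - 2670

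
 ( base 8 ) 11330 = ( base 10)4824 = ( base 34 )45u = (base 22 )9L6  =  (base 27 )6gi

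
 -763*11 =-8393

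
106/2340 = 53/1170= 0.05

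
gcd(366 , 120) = 6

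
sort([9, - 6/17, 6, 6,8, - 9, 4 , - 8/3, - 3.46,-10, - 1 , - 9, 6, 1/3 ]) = [-10, - 9, - 9,-3.46, - 8/3, - 1, - 6/17 , 1/3,4, 6, 6, 6,8, 9]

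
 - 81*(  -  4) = 324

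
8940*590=5274600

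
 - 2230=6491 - 8721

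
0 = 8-8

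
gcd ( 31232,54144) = 128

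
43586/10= 21793/5  =  4358.60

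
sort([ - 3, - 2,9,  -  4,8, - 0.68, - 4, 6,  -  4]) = [ - 4, - 4, -4, - 3, - 2 , - 0.68,  6, 8 , 9 ] 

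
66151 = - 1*( - 66151 ) 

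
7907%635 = 287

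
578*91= 52598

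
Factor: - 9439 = - 9439^1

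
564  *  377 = 212628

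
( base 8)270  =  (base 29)6a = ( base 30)64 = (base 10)184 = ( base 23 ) 80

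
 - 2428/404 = -7  +  100/101=-6.01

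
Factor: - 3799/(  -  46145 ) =5^( - 1 )*11^( - 1 ) * 29^1 * 131^1*839^( - 1)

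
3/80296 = 3/80296 = 0.00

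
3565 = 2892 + 673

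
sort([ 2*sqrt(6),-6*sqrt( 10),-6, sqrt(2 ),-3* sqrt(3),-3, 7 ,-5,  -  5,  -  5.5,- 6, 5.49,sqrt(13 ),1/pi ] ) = [- 6*sqrt(10 ),-6,-6,  -  5.5,-3*sqrt(3 ),-5, - 5  , - 3 , 1/pi,sqrt(2 ), sqrt (13 ),2*sqrt (6)  ,  5.49, 7]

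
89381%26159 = 10904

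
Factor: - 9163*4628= - 42406364 = -2^2*7^2 * 11^1*13^1*17^1  *89^1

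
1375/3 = 458+ 1/3= 458.33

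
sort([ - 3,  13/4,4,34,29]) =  [- 3,  13/4,4, 29,  34]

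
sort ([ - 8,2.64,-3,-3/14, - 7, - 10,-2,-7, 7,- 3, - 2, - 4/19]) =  [-10, - 8,-7,-7, - 3,-3, - 2, -2,-3/14, - 4/19, 2.64, 7 ]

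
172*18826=3238072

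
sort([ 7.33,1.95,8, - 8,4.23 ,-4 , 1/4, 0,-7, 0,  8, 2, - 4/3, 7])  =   [-8, - 7, - 4 , - 4/3,0 , 0,  1/4, 1.95 , 2,4.23,7, 7.33, 8, 8]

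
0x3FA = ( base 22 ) 226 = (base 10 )1018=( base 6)4414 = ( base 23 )1l6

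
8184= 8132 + 52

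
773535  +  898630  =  1672165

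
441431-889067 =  - 447636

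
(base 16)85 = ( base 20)6d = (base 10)133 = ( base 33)41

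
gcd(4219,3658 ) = 1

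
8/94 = 4/47 = 0.09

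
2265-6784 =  - 4519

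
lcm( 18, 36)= 36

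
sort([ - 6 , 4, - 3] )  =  [-6, - 3,4]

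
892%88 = 12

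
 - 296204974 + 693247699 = 397042725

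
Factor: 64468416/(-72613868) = - 2^4*3^1*17^( - 1)*467^1*719^1 *1067851^( - 1 ) = -  16117104/18153467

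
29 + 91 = 120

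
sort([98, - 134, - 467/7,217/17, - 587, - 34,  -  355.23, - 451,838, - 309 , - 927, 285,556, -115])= [ - 927, - 587, - 451,  -  355.23, - 309, - 134,-115, - 467/7, - 34,217/17,98, 285,556, 838] 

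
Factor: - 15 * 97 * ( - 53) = 77115=   3^1 * 5^1*53^1*97^1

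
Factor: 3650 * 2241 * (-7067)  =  -57805586550 = - 2^1*3^3*5^2* 37^1*73^1*83^1  *191^1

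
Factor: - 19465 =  -5^1*17^1* 229^1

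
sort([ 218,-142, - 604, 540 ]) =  [ - 604,  -  142,218,540] 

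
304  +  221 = 525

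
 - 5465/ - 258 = 21  +  47/258  =  21.18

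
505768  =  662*764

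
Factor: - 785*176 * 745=  -  2^4 * 5^2* 11^1*149^1 * 157^1=- 102929200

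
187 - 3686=-3499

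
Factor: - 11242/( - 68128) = 5621/34064 = 2^ ( - 4)*7^1*11^1*73^1*2129^( - 1) 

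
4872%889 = 427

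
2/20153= 2/20153 = 0.00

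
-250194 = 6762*( - 37)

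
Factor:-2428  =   - 2^2*607^1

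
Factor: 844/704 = 211/176= 2^( - 4 )* 11^( - 1)*211^1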